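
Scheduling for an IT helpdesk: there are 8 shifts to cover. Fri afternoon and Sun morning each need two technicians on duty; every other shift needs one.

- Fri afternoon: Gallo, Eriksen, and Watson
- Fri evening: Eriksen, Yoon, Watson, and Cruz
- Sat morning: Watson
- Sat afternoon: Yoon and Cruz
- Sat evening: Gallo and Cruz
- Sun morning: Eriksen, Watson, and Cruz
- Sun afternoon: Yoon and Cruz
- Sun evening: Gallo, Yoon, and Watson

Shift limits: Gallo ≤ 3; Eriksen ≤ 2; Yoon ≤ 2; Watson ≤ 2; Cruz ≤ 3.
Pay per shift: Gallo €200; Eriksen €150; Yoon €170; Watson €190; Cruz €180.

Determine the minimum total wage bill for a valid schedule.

Sat morning can only be covered by Watson, so that assignment is forced.
Picking the cheapest available technician for each shift independently would cost €1700, but that ignores the shift limits.
An optimal schedule: Fri afternoon→Eriksen+Watson, Fri evening→Cruz, Sat morning→Watson, Sat afternoon→Yoon, Sat evening→Cruz, Sun morning→Eriksen+Cruz, Sun afternoon→Yoon, Sun evening→Gallo.
Total: 150 + 190 + 180 + 190 + 170 + 180 + 150 + 180 + 170 + 200 = €1760.

€1760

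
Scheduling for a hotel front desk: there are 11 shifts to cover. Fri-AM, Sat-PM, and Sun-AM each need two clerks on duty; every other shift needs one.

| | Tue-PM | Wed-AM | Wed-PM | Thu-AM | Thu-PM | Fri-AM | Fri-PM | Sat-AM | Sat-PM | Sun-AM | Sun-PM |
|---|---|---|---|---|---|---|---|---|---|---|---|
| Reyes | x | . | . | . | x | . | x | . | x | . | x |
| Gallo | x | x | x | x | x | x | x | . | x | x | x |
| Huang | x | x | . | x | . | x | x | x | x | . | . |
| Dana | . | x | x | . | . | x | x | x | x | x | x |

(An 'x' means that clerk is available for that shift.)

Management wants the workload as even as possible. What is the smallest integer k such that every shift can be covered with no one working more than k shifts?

4

With 4 clerks and 14 worker-slots to fill, someone must work at least ⌈14/4⌉ = 4 shifts, so k ≥ 4.
k = 4 works: Tue-PM→Reyes, Wed-AM→Gallo, Wed-PM→Gallo, Thu-AM→Gallo, Thu-PM→Reyes, Fri-AM→Huang+Dana, Fri-PM→Reyes, Sat-AM→Huang, Sat-PM→Huang+Dana, Sun-AM→Gallo+Dana, Sun-PM→Reyes.
Loads: Reyes 4, Gallo 4, Huang 3, Dana 3 — all ≤ 4.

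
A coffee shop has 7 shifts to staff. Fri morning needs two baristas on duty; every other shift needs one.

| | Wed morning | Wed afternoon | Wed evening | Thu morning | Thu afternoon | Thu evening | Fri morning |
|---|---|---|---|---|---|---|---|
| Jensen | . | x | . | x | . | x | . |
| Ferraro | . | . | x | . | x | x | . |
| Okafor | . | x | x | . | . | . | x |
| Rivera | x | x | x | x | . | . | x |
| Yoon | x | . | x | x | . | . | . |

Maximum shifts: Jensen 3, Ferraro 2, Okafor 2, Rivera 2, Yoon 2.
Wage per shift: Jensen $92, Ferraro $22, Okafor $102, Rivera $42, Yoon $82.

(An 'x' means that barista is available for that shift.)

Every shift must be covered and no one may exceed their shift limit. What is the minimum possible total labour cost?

$486

Thu afternoon can only be covered by Ferraro, so that assignment is forced.
Fri morning can only be covered by Okafor and Rivera, so that assignment is forced.
Picking the cheapest available barista for each shift independently would cost $336, but that ignores the shift limits.
An optimal schedule: Wed morning→Rivera, Wed afternoon→Jensen, Wed evening→Yoon, Thu morning→Yoon, Thu afternoon→Ferraro, Thu evening→Ferraro, Fri morning→Rivera+Okafor.
Total: 42 + 92 + 82 + 82 + 22 + 22 + 42 + 102 = $486.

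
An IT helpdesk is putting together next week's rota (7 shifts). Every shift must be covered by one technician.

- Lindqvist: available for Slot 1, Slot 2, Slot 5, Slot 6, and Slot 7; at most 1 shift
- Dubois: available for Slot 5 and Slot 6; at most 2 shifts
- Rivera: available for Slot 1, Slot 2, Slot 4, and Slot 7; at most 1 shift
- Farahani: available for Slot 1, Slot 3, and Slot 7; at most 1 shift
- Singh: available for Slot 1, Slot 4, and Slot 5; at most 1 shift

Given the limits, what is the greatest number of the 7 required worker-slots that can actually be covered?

6

Total capacity across all technicians is 1+2+1+1+1 = 6, and 7 slots are needed, so at most 6 can be filled.
An assignment achieving 6: Slot 1→Singh, Slot 2→Lindqvist, Slot 3→Farahani, Slot 4→Rivera, Slot 5→Dubois, Slot 6→Dubois.
Loads: Lindqvist 1/1, Dubois 2/2, Rivera 1/1, Farahani 1/1, Singh 1/1.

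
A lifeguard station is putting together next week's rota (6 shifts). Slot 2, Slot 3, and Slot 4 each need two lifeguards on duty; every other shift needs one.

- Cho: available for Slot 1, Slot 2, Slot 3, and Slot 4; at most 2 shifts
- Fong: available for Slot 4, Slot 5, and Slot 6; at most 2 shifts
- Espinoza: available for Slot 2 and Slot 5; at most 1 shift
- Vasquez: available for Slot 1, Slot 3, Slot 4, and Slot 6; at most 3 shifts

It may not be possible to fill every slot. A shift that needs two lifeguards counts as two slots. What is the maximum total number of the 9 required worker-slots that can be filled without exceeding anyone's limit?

Total capacity across all lifeguards is 2+2+1+3 = 8, and 9 slots are needed, so at most 8 can be filled.
An assignment achieving 8: Slot 1→Cho, Slot 2→Cho+Espinoza, Slot 3→Vasquez, Slot 4→Fong+Vasquez, Slot 5→Fong, Slot 6→Vasquez.
Loads: Cho 2/2, Fong 2/2, Espinoza 1/1, Vasquez 3/3.

8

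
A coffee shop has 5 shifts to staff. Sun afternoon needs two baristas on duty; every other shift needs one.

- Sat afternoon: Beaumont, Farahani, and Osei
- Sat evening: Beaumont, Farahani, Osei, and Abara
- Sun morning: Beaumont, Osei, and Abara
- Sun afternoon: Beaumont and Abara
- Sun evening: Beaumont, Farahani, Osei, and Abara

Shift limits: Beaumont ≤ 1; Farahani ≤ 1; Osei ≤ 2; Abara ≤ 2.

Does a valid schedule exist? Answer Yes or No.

Sun afternoon can only be covered by Beaumont and Abara, so that assignment is forced.
One valid schedule: Sat afternoon→Farahani, Sat evening→Osei, Sun morning→Osei, Sun afternoon→Beaumont+Abara, Sun evening→Abara.
Loads: Beaumont 1/1, Farahani 1/1, Osei 2/2, Abara 2/2 — all within limits.

Yes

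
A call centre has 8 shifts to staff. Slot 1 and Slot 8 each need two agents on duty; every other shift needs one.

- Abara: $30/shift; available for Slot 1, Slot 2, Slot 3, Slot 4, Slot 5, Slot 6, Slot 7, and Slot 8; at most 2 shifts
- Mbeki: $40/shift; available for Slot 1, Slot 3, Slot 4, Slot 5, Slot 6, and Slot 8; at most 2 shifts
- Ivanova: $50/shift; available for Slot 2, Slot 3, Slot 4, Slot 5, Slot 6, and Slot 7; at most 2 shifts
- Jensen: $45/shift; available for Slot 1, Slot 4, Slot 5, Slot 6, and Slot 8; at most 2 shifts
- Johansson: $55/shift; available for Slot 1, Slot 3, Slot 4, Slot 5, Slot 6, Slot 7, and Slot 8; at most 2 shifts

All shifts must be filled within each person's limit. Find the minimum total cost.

Picking the cheapest available agent for each shift independently would cost $320, but that ignores the shift limits.
An optimal schedule: Slot 1→Jensen+Johansson, Slot 2→Abara, Slot 3→Mbeki, Slot 4→Mbeki, Slot 5→Ivanova, Slot 6→Ivanova, Slot 7→Abara, Slot 8→Jensen+Johansson.
Total: 45 + 55 + 30 + 40 + 40 + 50 + 50 + 30 + 45 + 55 = $440.

$440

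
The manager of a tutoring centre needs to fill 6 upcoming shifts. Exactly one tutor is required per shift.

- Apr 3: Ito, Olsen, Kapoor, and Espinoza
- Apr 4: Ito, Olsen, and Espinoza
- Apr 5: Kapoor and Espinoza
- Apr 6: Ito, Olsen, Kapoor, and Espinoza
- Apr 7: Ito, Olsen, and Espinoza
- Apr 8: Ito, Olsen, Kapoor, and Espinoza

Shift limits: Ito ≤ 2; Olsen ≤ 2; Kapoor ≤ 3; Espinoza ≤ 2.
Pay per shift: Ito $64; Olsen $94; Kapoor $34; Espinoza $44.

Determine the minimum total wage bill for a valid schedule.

Picking the cheapest available tutor for each shift independently would cost $224, but that ignores the shift limits.
An optimal schedule: Apr 3→Kapoor, Apr 4→Espinoza, Apr 5→Kapoor, Apr 6→Kapoor, Apr 7→Espinoza, Apr 8→Ito.
Total: 34 + 44 + 34 + 34 + 44 + 64 = $254.

$254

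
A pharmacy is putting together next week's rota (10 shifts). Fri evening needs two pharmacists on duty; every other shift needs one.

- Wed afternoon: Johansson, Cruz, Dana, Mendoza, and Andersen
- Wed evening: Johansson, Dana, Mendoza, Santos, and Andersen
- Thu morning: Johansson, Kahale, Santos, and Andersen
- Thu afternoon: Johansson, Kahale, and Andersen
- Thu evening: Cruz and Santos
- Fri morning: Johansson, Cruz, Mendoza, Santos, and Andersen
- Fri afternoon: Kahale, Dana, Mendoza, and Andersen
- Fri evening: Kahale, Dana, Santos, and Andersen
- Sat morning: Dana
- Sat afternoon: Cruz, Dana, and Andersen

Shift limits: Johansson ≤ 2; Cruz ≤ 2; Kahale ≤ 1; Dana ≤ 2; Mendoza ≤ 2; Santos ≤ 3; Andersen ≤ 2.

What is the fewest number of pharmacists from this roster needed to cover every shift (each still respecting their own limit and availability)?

5

11 slots to fill and no one can take more than 3, so at least ⌈11/3⌉ = 4 pharmacists are needed.
Any 4 pharmacists together have capacity at most 3+2+2+2 = 9 < 11 slots, so 4 can never suffice.
Johansson, Cruz, Dana, Mendoza, and Santos alone can cover everything: Wed afternoon→Mendoza, Wed evening→Santos, Thu morning→Johansson, Thu afternoon→Johansson, Thu evening→Cruz, Fri morning→Santos, Fri afternoon→Mendoza, Fri evening→Dana+Santos, Sat morning→Dana, Sat afternoon→Cruz.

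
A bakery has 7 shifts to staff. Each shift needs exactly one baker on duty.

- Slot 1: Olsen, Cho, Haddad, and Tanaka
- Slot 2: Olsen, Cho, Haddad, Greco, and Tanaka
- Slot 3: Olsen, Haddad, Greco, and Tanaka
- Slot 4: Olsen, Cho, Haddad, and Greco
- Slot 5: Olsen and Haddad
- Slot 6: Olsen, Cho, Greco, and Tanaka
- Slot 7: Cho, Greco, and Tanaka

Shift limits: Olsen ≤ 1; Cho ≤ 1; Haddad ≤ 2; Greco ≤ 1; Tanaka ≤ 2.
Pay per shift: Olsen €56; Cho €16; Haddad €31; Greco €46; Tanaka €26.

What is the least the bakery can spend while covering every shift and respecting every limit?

€232

Picking the cheapest available baker for each shift independently would cost €137, but that ignores the shift limits.
An optimal schedule: Slot 1→Haddad, Slot 2→Tanaka, Slot 3→Haddad, Slot 4→Greco, Slot 5→Olsen, Slot 6→Tanaka, Slot 7→Cho.
Total: 31 + 26 + 31 + 46 + 56 + 26 + 16 = €232.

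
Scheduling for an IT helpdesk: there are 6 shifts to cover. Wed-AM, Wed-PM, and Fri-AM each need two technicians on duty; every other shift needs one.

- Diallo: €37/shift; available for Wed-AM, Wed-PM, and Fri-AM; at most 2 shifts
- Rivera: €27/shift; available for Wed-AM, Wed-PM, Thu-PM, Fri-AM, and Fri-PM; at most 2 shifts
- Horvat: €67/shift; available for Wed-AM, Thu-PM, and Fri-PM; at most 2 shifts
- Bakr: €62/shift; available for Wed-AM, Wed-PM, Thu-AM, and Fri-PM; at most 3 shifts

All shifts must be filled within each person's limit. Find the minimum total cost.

€448

Thu-AM can only be covered by Bakr, so that assignment is forced.
Fri-AM can only be covered by Diallo and Rivera, so that assignment is forced.
Picking the cheapest available technician for each shift independently would cost €308, but that ignores the shift limits.
An optimal schedule: Wed-AM→Horvat+Bakr, Wed-PM→Diallo+Bakr, Thu-AM→Bakr, Thu-PM→Rivera, Fri-AM→Diallo+Rivera, Fri-PM→Horvat.
Total: 67 + 62 + 37 + 62 + 62 + 27 + 37 + 27 + 67 = €448.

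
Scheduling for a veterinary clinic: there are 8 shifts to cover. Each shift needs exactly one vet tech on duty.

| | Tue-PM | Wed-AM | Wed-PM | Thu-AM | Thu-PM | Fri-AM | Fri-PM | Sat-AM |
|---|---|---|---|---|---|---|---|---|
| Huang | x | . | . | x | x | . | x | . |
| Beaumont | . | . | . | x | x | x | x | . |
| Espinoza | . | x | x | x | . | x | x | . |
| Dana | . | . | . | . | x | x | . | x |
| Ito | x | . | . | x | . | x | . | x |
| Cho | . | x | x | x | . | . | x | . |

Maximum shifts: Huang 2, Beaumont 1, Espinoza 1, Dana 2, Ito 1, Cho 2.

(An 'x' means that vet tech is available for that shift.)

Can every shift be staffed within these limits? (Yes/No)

Yes

One valid schedule: Tue-PM→Huang, Wed-AM→Espinoza, Wed-PM→Cho, Thu-AM→Ito, Thu-PM→Huang, Fri-AM→Beaumont, Fri-PM→Cho, Sat-AM→Dana.
Loads: Huang 2/2, Beaumont 1/1, Espinoza 1/1, Dana 1/2, Ito 1/1, Cho 2/2 — all within limits.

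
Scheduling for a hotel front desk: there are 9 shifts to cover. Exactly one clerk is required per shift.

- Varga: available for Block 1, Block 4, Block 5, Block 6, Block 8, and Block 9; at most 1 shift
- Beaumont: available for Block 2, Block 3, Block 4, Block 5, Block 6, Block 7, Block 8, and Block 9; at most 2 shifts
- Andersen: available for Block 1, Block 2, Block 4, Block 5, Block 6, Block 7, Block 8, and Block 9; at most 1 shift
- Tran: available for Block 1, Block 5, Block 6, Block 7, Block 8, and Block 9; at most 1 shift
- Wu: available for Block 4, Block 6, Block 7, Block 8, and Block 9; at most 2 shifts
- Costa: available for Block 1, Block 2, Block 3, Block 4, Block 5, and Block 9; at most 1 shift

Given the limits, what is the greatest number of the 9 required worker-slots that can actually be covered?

8

Total capacity across all clerks is 1+2+1+1+2+1 = 8, and 9 slots are needed, so at most 8 can be filled.
An assignment achieving 8: Block 1→Varga, Block 2→Beaumont, Block 3→Beaumont, Block 4→Wu, Block 5→Tran, Block 6→Wu, Block 7→Andersen, Block 9→Costa.
Loads: Varga 1/1, Beaumont 2/2, Andersen 1/1, Tran 1/1, Wu 2/2, Costa 1/1.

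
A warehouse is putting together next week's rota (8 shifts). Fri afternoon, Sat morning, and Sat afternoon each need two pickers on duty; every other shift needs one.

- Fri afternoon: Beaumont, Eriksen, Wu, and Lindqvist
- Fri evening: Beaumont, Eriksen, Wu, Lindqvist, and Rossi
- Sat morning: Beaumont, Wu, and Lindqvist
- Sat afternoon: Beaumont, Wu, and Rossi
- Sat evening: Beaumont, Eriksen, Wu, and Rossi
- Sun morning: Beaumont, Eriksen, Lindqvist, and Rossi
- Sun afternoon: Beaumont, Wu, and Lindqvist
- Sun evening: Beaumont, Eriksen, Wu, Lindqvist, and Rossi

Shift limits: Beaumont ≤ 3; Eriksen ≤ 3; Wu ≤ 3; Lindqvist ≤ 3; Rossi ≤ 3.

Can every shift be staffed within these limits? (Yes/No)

Yes

One valid schedule: Fri afternoon→Wu+Lindqvist, Fri evening→Eriksen, Sat morning→Beaumont+Wu, Sat afternoon→Beaumont+Wu, Sat evening→Eriksen, Sun morning→Eriksen, Sun afternoon→Beaumont, Sun evening→Lindqvist.
Loads: Beaumont 3/3, Eriksen 3/3, Wu 3/3, Lindqvist 2/3, Rossi 0/3 — all within limits.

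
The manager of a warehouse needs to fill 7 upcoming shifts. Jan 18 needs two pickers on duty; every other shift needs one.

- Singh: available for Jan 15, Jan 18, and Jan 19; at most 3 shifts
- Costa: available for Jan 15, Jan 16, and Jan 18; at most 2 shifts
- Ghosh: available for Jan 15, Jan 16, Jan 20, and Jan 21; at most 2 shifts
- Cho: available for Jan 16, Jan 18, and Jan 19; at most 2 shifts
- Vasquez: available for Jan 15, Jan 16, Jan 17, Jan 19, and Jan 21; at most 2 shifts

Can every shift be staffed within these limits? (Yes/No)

Yes

Jan 17 can only be covered by Vasquez, so that assignment is forced.
Jan 20 can only be covered by Ghosh, so that assignment is forced.
One valid schedule: Jan 15→Singh, Jan 16→Costa, Jan 17→Vasquez, Jan 18→Singh+Costa, Jan 19→Singh, Jan 20→Ghosh, Jan 21→Ghosh.
Loads: Singh 3/3, Costa 2/2, Ghosh 2/2, Cho 0/2, Vasquez 1/2 — all within limits.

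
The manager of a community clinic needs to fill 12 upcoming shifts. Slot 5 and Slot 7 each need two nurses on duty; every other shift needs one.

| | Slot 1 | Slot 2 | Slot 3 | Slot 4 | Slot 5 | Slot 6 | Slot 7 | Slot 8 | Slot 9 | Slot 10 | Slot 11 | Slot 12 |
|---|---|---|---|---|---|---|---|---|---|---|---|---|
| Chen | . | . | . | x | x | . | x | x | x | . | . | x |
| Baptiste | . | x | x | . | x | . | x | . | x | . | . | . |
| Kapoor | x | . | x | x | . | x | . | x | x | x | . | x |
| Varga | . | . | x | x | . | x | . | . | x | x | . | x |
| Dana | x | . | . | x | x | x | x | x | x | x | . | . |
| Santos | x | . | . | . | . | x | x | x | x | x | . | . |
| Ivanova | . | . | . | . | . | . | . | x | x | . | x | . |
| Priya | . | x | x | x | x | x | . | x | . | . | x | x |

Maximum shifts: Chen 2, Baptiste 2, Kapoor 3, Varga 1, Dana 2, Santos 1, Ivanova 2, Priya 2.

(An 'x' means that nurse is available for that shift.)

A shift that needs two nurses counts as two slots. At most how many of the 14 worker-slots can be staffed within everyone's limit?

Total capacity across all nurses is 2+2+3+1+2+1+2+2 = 15, and 14 slots are needed, so at most 14 can be filled.
An assignment achieving 14: Slot 1→Kapoor, Slot 2→Baptiste, Slot 3→Baptiste, Slot 4→Varga, Slot 5→Chen+Dana, Slot 6→Santos, Slot 7→Chen+Dana, Slot 8→Priya, Slot 9→Ivanova, Slot 10→Kapoor, Slot 11→Ivanova, Slot 12→Kapoor.
Loads: Chen 2/2, Baptiste 2/2, Kapoor 3/3, Varga 1/1, Dana 2/2, Santos 1/1, Ivanova 2/2, Priya 1/2.

14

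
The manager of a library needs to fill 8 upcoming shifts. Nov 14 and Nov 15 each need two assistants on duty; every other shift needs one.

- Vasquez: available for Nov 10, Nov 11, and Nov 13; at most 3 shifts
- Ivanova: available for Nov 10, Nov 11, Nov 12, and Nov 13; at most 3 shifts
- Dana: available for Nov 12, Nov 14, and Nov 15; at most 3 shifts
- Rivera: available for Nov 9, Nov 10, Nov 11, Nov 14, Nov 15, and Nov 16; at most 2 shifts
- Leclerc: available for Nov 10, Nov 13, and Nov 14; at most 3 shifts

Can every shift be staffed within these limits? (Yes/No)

No

Total capacity is 14 and 10 slots are needed, so capacity alone doesn't rule it out.
Shifts {Nov 9, Nov 15, Nov 16} need 4 worker-slots in total, but the assistants available for any of those shifts (Dana and Rivera) can supply at most 3 among them. So no valid schedule exists.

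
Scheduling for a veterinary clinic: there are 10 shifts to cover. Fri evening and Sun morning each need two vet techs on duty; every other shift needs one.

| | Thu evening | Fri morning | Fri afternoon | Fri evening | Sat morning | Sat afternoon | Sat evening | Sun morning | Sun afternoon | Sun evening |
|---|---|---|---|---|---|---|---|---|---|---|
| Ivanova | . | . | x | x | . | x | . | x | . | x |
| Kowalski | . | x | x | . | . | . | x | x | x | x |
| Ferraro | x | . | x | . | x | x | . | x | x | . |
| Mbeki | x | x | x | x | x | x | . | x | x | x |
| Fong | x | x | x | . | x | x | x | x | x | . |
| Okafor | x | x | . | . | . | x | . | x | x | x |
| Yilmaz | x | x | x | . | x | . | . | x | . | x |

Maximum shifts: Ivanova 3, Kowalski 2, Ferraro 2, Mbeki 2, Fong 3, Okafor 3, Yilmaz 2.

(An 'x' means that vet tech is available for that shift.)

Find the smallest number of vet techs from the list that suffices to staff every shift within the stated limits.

12 slots to fill and no one can take more than 3, so at least ⌈12/3⌉ = 4 vet techs are needed.
Any 4 vet techs together have capacity at most 3+3+3+2 = 11 < 12 slots, so 4 can never suffice.
Ivanova, Kowalski, Ferraro, Mbeki, and Fong alone can cover everything: Thu evening→Ferraro, Fri morning→Kowalski, Fri afternoon→Fong, Fri evening→Ivanova+Mbeki, Sat morning→Ferraro, Sat afternoon→Ivanova, Sat evening→Kowalski, Sun morning→Mbeki+Fong, Sun afternoon→Fong, Sun evening→Ivanova.

5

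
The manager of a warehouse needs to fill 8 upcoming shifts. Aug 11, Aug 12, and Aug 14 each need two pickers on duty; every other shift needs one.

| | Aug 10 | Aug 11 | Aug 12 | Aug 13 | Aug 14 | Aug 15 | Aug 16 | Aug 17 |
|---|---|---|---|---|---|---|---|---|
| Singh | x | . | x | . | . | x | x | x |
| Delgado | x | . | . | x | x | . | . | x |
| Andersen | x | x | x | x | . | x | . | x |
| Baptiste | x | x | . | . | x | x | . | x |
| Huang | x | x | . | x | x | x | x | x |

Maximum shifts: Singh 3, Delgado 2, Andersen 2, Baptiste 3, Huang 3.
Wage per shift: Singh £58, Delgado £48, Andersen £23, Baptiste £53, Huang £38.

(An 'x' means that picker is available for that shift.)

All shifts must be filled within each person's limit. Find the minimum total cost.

Aug 12 can only be covered by Singh and Andersen, so that assignment is forced.
Picking the cheapest available picker for each shift independently would cost £358, but that ignores the shift limits.
An optimal schedule: Aug 10→Delgado, Aug 11→Andersen+Huang, Aug 12→Andersen+Singh, Aug 13→Huang, Aug 14→Delgado+Baptiste, Aug 15→Baptiste, Aug 16→Huang, Aug 17→Baptiste.
Total: 48 + 23 + 38 + 23 + 58 + 38 + 48 + 53 + 53 + 38 + 53 = £473.

£473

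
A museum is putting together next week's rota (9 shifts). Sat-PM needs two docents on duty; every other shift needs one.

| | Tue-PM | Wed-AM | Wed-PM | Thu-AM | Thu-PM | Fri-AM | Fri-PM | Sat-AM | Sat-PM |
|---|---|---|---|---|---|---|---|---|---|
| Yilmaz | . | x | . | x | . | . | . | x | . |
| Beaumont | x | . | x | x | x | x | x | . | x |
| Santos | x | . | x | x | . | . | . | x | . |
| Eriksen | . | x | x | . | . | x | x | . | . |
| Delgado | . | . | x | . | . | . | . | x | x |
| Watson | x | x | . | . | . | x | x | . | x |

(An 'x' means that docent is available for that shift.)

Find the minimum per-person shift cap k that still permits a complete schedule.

2

With 6 docents and 10 worker-slots to fill, someone must work at least ⌈10/6⌉ = 2 shifts, so k ≥ 2.
k = 2 works: Tue-PM→Beaumont, Wed-AM→Yilmaz, Wed-PM→Santos, Thu-AM→Yilmaz, Thu-PM→Beaumont, Fri-AM→Eriksen, Fri-PM→Eriksen, Sat-AM→Santos, Sat-PM→Delgado+Watson.
Loads: Yilmaz 2, Beaumont 2, Santos 2, Eriksen 2, Delgado 1, Watson 1 — all ≤ 2.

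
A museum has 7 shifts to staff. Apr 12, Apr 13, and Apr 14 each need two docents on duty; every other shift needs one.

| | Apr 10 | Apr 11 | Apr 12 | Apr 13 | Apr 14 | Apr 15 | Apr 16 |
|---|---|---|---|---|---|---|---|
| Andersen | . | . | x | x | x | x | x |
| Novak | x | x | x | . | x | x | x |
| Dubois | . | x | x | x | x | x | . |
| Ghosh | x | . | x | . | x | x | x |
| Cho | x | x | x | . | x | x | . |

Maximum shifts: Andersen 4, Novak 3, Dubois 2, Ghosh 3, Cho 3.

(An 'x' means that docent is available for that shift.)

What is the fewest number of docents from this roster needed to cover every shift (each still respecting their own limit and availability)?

10 slots to fill and no one can take more than 4, so at least ⌈10/4⌉ = 3 docents are needed.
No set of 3 docents can cover every shift (each such set leaves at least one shift with no one available or exceeds a cap).
Andersen, Novak, Dubois, and Ghosh alone can cover everything: Apr 10→Novak, Apr 11→Novak, Apr 12→Andersen+Novak, Apr 13→Andersen+Dubois, Apr 14→Dubois+Ghosh, Apr 15→Andersen, Apr 16→Andersen.

4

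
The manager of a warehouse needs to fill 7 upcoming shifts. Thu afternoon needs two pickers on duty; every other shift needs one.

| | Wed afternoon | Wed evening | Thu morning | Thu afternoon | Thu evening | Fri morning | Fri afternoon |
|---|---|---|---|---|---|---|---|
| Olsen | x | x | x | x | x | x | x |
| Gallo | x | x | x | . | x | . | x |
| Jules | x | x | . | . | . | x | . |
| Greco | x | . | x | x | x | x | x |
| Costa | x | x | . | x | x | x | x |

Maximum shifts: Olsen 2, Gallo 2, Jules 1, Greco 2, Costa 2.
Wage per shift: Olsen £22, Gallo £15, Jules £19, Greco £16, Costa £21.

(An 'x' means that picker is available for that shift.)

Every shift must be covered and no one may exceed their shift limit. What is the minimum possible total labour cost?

£145

Picking the cheapest available picker for each shift independently would cost £128, but that ignores the shift limits.
An optimal schedule: Wed afternoon→Olsen, Wed evening→Gallo, Thu morning→Gallo, Thu afternoon→Greco+Costa, Thu evening→Greco, Fri morning→Jules, Fri afternoon→Costa.
Total: 22 + 15 + 15 + 16 + 21 + 16 + 19 + 21 = £145.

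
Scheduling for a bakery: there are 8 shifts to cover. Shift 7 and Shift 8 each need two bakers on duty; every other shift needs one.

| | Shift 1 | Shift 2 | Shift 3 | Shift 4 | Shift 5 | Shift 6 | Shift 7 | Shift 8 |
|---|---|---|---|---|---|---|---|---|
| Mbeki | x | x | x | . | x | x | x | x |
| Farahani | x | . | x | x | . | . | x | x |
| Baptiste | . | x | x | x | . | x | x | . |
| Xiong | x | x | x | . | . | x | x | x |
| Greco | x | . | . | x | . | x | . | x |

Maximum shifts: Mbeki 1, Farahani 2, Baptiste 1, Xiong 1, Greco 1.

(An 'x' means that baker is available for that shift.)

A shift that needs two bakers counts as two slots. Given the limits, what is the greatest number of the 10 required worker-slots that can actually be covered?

6

Total capacity across all bakers is 1+2+1+1+1 = 6, and 10 slots are needed, so at most 6 can be filled.
An assignment achieving 6: Shift 1→Farahani, Shift 2→Baptiste, Shift 3→Xiong, Shift 4→Farahani, Shift 5→Mbeki, Shift 6→Greco.
Loads: Mbeki 1/1, Farahani 2/2, Baptiste 1/1, Xiong 1/1, Greco 1/1.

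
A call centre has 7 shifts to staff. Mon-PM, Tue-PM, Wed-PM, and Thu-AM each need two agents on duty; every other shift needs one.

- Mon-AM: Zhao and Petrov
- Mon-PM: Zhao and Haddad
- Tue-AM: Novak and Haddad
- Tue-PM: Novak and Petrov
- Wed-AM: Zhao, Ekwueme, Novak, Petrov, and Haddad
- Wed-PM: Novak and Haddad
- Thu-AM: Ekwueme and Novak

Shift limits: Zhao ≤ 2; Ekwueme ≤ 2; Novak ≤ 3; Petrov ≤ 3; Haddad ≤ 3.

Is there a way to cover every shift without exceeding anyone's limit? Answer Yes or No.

Yes

Mon-PM can only be covered by Zhao and Haddad, so that assignment is forced.
Tue-PM can only be covered by Novak and Petrov, so that assignment is forced.
Wed-PM can only be covered by Novak and Haddad, so that assignment is forced.
One valid schedule: Mon-AM→Zhao, Mon-PM→Zhao+Haddad, Tue-AM→Haddad, Tue-PM→Novak+Petrov, Wed-AM→Ekwueme, Wed-PM→Novak+Haddad, Thu-AM→Ekwueme+Novak.
Loads: Zhao 2/2, Ekwueme 2/2, Novak 3/3, Petrov 1/3, Haddad 3/3 — all within limits.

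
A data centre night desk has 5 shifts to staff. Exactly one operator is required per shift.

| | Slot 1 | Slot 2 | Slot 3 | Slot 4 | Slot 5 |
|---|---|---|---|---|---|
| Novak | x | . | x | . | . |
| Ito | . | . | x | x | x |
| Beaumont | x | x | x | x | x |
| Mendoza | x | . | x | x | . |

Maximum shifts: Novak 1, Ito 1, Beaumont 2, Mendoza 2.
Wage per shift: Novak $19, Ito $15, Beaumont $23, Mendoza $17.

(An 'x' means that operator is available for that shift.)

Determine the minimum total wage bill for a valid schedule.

Slot 2 can only be covered by Beaumont, so that assignment is forced.
Picking the cheapest available operator for each shift independently would cost $85, but that ignores the shift limits.
An optimal schedule: Slot 1→Mendoza, Slot 2→Beaumont, Slot 3→Novak, Slot 4→Mendoza, Slot 5→Ito.
Total: 17 + 23 + 19 + 17 + 15 = $91.

$91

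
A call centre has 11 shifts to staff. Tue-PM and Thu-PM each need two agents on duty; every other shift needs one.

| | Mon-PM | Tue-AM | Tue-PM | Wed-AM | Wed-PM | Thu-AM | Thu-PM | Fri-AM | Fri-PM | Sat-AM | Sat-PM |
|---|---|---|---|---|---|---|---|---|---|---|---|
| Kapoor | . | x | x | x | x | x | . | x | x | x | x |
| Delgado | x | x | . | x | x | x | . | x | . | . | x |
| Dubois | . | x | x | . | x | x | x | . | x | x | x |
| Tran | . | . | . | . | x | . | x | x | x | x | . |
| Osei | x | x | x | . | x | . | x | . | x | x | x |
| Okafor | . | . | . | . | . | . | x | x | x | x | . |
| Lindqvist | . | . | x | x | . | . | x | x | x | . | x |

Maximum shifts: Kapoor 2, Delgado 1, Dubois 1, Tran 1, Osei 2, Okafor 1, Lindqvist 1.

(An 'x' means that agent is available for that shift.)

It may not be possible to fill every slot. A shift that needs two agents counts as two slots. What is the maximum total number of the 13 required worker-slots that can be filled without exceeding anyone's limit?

9

Total capacity across all agents is 2+1+1+1+2+1+1 = 9, and 13 slots are needed, so at most 9 can be filled.
An assignment achieving 9: Mon-PM→Delgado, Tue-AM→Dubois, Tue-PM→Osei+Lindqvist, Wed-AM→Kapoor, Wed-PM→Tran, Thu-AM→Kapoor, Thu-PM→Osei+Okafor.
Loads: Kapoor 2/2, Delgado 1/1, Dubois 1/1, Tran 1/1, Osei 2/2, Okafor 1/1, Lindqvist 1/1.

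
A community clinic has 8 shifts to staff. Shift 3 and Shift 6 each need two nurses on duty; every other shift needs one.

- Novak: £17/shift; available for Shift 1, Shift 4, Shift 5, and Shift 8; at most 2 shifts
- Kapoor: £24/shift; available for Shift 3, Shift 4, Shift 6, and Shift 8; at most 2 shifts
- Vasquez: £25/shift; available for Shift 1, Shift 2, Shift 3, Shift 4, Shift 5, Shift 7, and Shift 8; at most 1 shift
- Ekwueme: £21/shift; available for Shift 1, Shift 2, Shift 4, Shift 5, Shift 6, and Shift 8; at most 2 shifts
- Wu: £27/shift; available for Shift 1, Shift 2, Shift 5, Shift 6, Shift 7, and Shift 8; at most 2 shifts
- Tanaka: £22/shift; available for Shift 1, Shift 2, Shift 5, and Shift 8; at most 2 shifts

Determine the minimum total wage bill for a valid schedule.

£220

Shift 3 can only be covered by Kapoor and Vasquez, so that assignment is forced.
Picking the cheapest available nurse for each shift independently would cost £208, but that ignores the shift limits.
An optimal schedule: Shift 1→Novak, Shift 2→Ekwueme, Shift 3→Kapoor+Vasquez, Shift 4→Novak, Shift 5→Tanaka, Shift 6→Ekwueme+Kapoor, Shift 7→Wu, Shift 8→Tanaka.
Total: 17 + 21 + 24 + 25 + 17 + 22 + 21 + 24 + 27 + 22 = £220.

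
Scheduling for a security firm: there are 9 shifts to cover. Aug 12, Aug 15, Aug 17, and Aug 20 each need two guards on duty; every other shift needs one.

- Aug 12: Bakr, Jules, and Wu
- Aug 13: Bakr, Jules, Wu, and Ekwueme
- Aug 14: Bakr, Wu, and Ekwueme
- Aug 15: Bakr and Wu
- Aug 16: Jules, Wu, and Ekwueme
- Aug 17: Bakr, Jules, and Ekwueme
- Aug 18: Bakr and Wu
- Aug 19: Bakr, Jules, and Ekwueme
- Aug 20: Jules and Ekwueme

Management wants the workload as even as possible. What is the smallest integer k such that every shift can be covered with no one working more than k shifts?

4

With 4 guards and 13 worker-slots to fill, someone must work at least ⌈13/4⌉ = 4 shifts, so k ≥ 4.
k = 4 works: Aug 12→Bakr+Jules, Aug 13→Wu, Aug 14→Bakr, Aug 15→Bakr+Wu, Aug 16→Jules, Aug 17→Jules+Ekwueme, Aug 18→Bakr, Aug 19→Ekwueme, Aug 20→Jules+Ekwueme.
Loads: Bakr 4, Jules 4, Wu 2, Ekwueme 3 — all ≤ 4.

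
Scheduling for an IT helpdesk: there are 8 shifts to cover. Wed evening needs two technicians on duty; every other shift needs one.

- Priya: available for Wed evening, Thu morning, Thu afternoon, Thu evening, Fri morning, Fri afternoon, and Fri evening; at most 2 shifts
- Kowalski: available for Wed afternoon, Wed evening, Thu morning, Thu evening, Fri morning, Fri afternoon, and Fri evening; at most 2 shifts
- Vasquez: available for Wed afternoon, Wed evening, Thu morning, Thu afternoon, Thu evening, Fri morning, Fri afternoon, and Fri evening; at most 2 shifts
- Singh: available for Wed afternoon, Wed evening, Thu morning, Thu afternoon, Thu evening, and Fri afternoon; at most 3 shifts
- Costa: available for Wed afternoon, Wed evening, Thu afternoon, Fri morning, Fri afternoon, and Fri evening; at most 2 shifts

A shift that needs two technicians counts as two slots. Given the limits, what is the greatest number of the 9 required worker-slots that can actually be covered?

9

Total capacity across all technicians is 2+2+2+3+2 = 11, and 9 slots are needed, so at most 9 can be filled.
An assignment achieving 9: Wed afternoon→Kowalski, Wed evening→Singh+Costa, Thu morning→Priya, Thu afternoon→Priya, Thu evening→Kowalski, Fri morning→Vasquez, Fri afternoon→Singh, Fri evening→Vasquez.
Loads: Priya 2/2, Kowalski 2/2, Vasquez 2/2, Singh 2/3, Costa 1/2.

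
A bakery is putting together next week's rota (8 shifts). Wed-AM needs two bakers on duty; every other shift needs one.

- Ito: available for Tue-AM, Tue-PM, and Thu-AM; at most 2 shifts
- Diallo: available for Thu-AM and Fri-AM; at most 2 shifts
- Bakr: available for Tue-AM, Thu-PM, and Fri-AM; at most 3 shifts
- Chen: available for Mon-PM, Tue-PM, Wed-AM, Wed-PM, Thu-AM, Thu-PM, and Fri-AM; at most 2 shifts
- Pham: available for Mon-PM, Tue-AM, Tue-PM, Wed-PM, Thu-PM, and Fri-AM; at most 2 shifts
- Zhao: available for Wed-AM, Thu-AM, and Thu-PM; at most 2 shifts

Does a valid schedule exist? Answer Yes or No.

Yes

Wed-AM can only be covered by Chen and Zhao, so that assignment is forced.
One valid schedule: Mon-PM→Chen, Tue-AM→Ito, Tue-PM→Ito, Wed-AM→Chen+Zhao, Wed-PM→Pham, Thu-AM→Diallo, Thu-PM→Bakr, Fri-AM→Diallo.
Loads: Ito 2/2, Diallo 2/2, Bakr 1/3, Chen 2/2, Pham 1/2, Zhao 1/2 — all within limits.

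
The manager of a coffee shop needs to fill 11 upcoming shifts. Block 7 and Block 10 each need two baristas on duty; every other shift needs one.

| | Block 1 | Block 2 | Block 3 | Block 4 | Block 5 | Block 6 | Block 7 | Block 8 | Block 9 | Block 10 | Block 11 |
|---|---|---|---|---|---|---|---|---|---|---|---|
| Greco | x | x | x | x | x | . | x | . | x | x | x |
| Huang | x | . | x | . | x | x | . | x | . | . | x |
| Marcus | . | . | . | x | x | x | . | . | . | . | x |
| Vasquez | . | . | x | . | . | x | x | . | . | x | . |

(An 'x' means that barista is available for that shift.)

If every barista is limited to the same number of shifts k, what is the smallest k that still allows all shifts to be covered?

4

With 4 baristas and 13 worker-slots to fill, someone must work at least ⌈13/4⌉ = 4 shifts, so k ≥ 4.
k = 4 works: Block 1→Huang, Block 2→Greco, Block 3→Huang, Block 4→Marcus, Block 5→Huang, Block 6→Marcus, Block 7→Greco+Vasquez, Block 8→Huang, Block 9→Greco, Block 10→Greco+Vasquez, Block 11→Marcus.
Loads: Greco 4, Huang 4, Marcus 3, Vasquez 2 — all ≤ 4.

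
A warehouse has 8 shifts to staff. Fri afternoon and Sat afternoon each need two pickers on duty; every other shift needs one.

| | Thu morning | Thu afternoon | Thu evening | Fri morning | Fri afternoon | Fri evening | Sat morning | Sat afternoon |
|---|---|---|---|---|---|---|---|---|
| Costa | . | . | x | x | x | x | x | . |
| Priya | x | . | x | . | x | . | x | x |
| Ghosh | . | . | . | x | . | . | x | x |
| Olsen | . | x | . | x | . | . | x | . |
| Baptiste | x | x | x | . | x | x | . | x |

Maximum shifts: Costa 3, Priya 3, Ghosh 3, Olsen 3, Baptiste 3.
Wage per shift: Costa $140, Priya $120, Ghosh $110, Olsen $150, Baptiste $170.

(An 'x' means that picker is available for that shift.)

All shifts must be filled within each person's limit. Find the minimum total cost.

Picking the cheapest available picker for each shift independently would cost $1240, but that ignores the shift limits.
An optimal schedule: Thu morning→Priya, Thu afternoon→Olsen, Thu evening→Costa, Fri morning→Ghosh, Fri afternoon→Priya+Costa, Fri evening→Costa, Sat morning→Ghosh, Sat afternoon→Ghosh+Priya.
Total: 120 + 150 + 140 + 110 + 120 + 140 + 140 + 110 + 110 + 120 = $1260.

$1260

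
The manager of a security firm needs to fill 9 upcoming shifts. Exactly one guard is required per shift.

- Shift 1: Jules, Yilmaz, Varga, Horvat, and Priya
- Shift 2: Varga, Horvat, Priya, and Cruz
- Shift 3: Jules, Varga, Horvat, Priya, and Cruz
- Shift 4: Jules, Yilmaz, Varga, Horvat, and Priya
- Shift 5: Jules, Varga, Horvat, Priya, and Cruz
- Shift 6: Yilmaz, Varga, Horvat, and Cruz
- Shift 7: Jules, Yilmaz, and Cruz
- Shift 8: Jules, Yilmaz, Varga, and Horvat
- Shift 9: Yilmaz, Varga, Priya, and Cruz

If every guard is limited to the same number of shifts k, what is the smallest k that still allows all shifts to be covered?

2

With 6 guards and 9 worker-slots to fill, someone must work at least ⌈9/6⌉ = 2 shifts, so k ≥ 2.
k = 2 works: Shift 1→Varga, Shift 2→Varga, Shift 3→Horvat, Shift 4→Horvat, Shift 5→Priya, Shift 6→Yilmaz, Shift 7→Jules, Shift 8→Jules, Shift 9→Yilmaz.
Loads: Jules 2, Yilmaz 2, Varga 2, Horvat 2, Priya 1, Cruz 0 — all ≤ 2.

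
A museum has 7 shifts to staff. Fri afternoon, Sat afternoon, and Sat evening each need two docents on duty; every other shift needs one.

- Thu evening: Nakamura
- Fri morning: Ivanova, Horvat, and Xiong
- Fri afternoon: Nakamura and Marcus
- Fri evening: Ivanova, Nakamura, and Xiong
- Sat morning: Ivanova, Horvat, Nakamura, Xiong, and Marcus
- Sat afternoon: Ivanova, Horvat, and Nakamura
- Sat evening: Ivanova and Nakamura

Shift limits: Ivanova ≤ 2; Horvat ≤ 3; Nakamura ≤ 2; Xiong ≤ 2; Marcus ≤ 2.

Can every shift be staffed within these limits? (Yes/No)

Total capacity is 11 and 10 slots are needed, so capacity alone doesn't rule it out.
Shifts {Thu evening, Fri afternoon, Sat evening} need 5 worker-slots in total, but the docents available for any of those shifts (Ivanova, Nakamura, and Marcus) can supply at most 4 among them. So no valid schedule exists.

No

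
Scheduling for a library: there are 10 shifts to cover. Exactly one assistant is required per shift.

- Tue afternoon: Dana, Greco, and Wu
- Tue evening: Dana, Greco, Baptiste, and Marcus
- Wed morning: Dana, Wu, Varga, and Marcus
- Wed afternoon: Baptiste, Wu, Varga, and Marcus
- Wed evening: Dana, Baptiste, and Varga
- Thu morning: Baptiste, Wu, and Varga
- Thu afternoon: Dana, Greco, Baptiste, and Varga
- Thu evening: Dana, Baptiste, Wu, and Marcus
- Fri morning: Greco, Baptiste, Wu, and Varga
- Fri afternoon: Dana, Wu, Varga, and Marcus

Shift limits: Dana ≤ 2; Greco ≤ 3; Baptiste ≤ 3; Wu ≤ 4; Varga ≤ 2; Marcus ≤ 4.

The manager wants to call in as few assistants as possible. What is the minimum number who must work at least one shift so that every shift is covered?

3

10 slots to fill and no one can take more than 4, so at least ⌈10/4⌉ = 3 assistants are needed.
Dana, Wu, and Marcus alone can cover everything: Tue afternoon→Wu, Tue evening→Marcus, Wed morning→Marcus, Wed afternoon→Wu, Wed evening→Dana, Thu morning→Wu, Thu afternoon→Dana, Thu evening→Marcus, Fri morning→Wu, Fri afternoon→Marcus.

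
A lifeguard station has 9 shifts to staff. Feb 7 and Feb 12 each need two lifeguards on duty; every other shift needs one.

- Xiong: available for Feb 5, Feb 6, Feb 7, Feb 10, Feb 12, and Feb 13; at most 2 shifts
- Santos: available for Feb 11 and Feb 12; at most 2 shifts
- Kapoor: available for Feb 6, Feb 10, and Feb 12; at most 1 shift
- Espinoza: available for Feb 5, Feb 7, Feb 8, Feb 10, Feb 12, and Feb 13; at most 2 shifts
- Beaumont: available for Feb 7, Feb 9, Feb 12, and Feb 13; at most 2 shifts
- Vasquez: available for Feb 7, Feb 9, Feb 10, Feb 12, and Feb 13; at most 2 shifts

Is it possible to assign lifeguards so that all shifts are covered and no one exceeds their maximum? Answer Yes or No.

Yes

Feb 8 can only be covered by Espinoza, so that assignment is forced.
Feb 11 can only be covered by Santos, so that assignment is forced.
One valid schedule: Feb 5→Xiong, Feb 6→Xiong, Feb 7→Beaumont+Vasquez, Feb 8→Espinoza, Feb 9→Beaumont, Feb 10→Kapoor, Feb 11→Santos, Feb 12→Santos+Vasquez, Feb 13→Espinoza.
Loads: Xiong 2/2, Santos 2/2, Kapoor 1/1, Espinoza 2/2, Beaumont 2/2, Vasquez 2/2 — all within limits.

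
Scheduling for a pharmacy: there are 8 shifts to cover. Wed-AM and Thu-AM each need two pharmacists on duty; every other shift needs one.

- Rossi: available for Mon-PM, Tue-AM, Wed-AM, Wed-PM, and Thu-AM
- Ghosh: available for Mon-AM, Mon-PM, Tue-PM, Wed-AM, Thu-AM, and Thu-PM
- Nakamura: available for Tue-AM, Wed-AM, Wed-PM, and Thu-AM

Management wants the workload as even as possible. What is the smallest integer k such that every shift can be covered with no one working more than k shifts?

4

With 3 pharmacists and 10 worker-slots to fill, someone must work at least ⌈10/3⌉ = 4 shifts, so k ≥ 4.
k = 4 works: Mon-AM→Ghosh, Mon-PM→Rossi, Tue-AM→Rossi, Tue-PM→Ghosh, Wed-AM→Rossi+Nakamura, Wed-PM→Rossi, Thu-AM→Ghosh+Nakamura, Thu-PM→Ghosh.
Loads: Rossi 4, Ghosh 4, Nakamura 2 — all ≤ 4.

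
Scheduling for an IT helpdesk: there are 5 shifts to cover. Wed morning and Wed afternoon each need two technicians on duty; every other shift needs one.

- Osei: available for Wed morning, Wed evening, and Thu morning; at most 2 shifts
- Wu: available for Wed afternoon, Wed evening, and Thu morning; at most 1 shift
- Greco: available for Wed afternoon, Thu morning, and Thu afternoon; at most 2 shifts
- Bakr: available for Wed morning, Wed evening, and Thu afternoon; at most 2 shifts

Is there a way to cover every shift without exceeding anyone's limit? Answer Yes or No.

Yes

Wed morning can only be covered by Osei and Bakr, so that assignment is forced.
Wed afternoon can only be covered by Wu and Greco, so that assignment is forced.
One valid schedule: Wed morning→Osei+Bakr, Wed afternoon→Wu+Greco, Wed evening→Bakr, Thu morning→Osei, Thu afternoon→Greco.
Loads: Osei 2/2, Wu 1/1, Greco 2/2, Bakr 2/2 — all within limits.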